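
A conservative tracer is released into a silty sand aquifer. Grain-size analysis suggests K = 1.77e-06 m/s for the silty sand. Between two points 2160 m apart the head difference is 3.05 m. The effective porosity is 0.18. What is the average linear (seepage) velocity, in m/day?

Convert K: 1.77e-06 m/s × 86400 = 0.1529 m/day.
Hydraulic gradient i = Δh / L = 3.05 / 2160 = 0.001412.
Darcy flux q = K · i = 0.1529 × 0.001412 = 0.0002159 m/day.
Seepage velocity v = q / n_e = 0.0002159 / 0.18 = 0.001200 m/day.

0.00120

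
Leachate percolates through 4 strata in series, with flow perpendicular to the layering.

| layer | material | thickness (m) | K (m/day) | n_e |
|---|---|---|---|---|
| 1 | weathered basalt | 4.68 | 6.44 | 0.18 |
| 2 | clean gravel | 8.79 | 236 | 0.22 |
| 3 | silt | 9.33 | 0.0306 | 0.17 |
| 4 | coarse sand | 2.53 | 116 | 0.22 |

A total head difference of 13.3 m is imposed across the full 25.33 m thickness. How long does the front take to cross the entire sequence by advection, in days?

113

With flow normal to the layers, continuity requires the same specific discharge q through every layer.
Σ(b_i/K_i) = 4.68/6.44 + 8.79/236 + 9.33/0.0306 + 2.53/116 = 305.7 d.
q = Δh / Σ(b_i/K_i) = 13.3 / 305.7 = 0.04351 m/day.
In each layer the seepage velocity is v_i = q/n_i, so the layer transit time is t_i = b_i·n_i / q:
  layer 1 (weathered basalt): t_1 = 4.68 × 0.18 / 0.04351 = 19.36 d
  layer 2 (clean gravel): t_2 = 8.79 × 0.22 / 0.04351 = 44.45 d
  layer 3 (silt): t_3 = 9.33 × 0.17 / 0.04351 = 36.45 d
  layer 4 (coarse sand): t_4 = 2.53 × 0.22 / 0.04351 = 12.79 d
Total t = Σ t_i = 113.1 days.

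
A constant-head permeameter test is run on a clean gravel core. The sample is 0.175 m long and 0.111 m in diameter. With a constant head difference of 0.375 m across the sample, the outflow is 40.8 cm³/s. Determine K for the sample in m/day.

170

Cross-sectional area A = π·(d/2)² = π × (0.111/2)² = 0.009677 m².
Convert discharge: 40.8 cm³/s = 4.080e-05 m³/s.
Darcy's law rearranged: K = Q·L / (A·Δh) = 4.080e-05 × 0.175 / (0.009677 × 0.375) = 0.001968 m/s = 170.0 m/day.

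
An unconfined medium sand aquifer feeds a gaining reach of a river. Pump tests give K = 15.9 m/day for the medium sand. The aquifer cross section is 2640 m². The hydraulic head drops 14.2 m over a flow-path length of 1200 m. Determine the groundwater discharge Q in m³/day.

Hydraulic gradient i = Δh / L = 14.2 / 1200 = 0.01183.
Darcy's law: Q = K · A · i = 15.90 × 2640 × 0.01183 = 496.7 m³/day.

497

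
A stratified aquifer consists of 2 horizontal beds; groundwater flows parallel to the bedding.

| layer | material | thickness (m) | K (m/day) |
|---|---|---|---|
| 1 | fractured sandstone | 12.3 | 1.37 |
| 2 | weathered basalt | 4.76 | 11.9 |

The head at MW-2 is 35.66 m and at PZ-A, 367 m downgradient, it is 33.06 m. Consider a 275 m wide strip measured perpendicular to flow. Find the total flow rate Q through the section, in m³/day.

143

Flow is parallel to layering, so each bed carries its own Darcy discharge and the transmissivities add.
Σ(K_i·b_i) = 1.37×12.3 + 11.9×4.76 = 73.50 m²/day.
Hydraulic gradient i = (35.66 − 33.06) / 367 = 2.6 / 367 = 0.007084.
Q = Σ(K_i·b_i) · W · i = 73.50 × 275 × 0.007084 = 143.2 m³/day.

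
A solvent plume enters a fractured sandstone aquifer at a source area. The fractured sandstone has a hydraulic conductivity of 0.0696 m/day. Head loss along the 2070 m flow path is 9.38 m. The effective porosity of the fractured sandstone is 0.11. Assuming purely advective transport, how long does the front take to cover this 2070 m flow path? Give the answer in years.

Hydraulic gradient i = Δh / L = 9.38 / 2070 = 0.004531.
Darcy flux q = K · i = 0.06960 × 0.004531 = 0.0003154 m/day.
Seepage velocity v = q / n_e = 0.0003154 / 0.11 = 0.002867 m/day.
Travel time t = L / v = 2070 / 0.002867 = 7.220e+05 days = 1977 years.

1980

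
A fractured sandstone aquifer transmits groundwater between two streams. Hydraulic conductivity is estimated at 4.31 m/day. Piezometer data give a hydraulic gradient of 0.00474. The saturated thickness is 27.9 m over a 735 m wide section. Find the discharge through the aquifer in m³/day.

Cross-sectional area A = 735 × 27.9 = 20506 m².
Hydraulic gradient i = 0.00474.
Darcy's law: Q = K · A · i = 4.310 × 20506 × 0.004740 = 418.9 m³/day.

419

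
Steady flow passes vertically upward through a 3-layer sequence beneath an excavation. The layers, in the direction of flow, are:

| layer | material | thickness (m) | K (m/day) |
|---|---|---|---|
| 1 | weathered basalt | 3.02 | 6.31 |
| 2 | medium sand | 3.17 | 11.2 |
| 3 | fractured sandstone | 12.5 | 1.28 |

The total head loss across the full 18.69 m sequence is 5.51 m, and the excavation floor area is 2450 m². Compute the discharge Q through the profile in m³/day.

Flow is perpendicular to layering, so the layers act in series and the equivalent K is the thickness-weighted harmonic mean.
Total thickness L = 3.02 + 3.17 + 12.5 = 18.69 m.
Σ(b_i/K_i) = 3.02/6.31 + 3.17/11.2 + 12.5/1.28 = 10.53 d.
K_eq = L / Σ(b_i/K_i) = 18.69 / 10.53 = 1.775 m/day.
Q = K_eq · A · (Δh/L) = 1.775 × 2450 × (5.51/18.69) = 1282 m³/day.

1280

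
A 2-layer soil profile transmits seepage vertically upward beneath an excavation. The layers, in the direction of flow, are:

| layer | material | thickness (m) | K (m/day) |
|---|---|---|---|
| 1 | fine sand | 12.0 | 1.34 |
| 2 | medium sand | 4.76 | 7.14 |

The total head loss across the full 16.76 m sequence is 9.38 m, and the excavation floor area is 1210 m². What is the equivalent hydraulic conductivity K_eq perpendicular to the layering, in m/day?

Flow is perpendicular to layering, so the layers act in series and the equivalent K is the thickness-weighted harmonic mean.
Total thickness L = 12.0 + 4.76 = 16.76 m.
Σ(b_i/K_i) = 12.0/1.34 + 4.76/7.14 = 9.622 d.
K_eq = L / Σ(b_i/K_i) = 16.76 / 9.622 = 1.742 m/day.

1.74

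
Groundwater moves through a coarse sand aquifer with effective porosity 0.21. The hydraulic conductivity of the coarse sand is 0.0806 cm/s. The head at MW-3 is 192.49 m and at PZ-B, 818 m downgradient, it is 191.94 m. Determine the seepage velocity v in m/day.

Convert K: 0.0806 cm/s × 864 = 69.64 m/day.
Hydraulic gradient i = (192.49 − 191.94) / 818 = 0.55 / 818 = 0.0006724.
Darcy flux q = K · i = 69.64 × 0.0006724 = 0.04682 m/day.
Seepage velocity v = q / n_e = 0.04682 / 0.21 = 0.2230 m/day.

0.223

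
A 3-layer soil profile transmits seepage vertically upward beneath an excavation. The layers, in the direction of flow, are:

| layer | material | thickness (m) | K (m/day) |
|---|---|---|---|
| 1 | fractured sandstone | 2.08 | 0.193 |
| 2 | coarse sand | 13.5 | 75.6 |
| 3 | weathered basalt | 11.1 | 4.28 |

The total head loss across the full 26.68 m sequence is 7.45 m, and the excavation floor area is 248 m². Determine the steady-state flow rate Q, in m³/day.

136

Flow is perpendicular to layering, so the layers act in series and the equivalent K is the thickness-weighted harmonic mean.
Total thickness L = 2.08 + 13.5 + 11.1 = 26.68 m.
Σ(b_i/K_i) = 2.08/0.193 + 13.5/75.6 + 11.1/4.28 = 13.55 d.
K_eq = L / Σ(b_i/K_i) = 26.68 / 13.55 = 1.969 m/day.
Q = K_eq · A · (Δh/L) = 1.969 × 248 × (7.45/26.68) = 136.4 m³/day.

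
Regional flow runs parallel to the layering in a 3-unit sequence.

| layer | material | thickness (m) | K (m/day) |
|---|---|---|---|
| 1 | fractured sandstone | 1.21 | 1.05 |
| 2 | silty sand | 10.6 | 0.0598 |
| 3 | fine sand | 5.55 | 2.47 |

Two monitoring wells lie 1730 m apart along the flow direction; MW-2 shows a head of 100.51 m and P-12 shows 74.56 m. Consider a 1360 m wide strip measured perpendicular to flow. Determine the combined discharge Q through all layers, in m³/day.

319

Flow is parallel to layering, so each bed carries its own Darcy discharge and the transmissivities add.
Σ(K_i·b_i) = 1.05×1.21 + 0.0598×10.6 + 2.47×5.55 = 15.61 m²/day.
Hydraulic gradient i = (100.51 − 74.56) / 1730 = 25.95 / 1730 = 0.01500.
Q = Σ(K_i·b_i) · W · i = 15.61 × 1360 × 0.01500 = 318.5 m³/day.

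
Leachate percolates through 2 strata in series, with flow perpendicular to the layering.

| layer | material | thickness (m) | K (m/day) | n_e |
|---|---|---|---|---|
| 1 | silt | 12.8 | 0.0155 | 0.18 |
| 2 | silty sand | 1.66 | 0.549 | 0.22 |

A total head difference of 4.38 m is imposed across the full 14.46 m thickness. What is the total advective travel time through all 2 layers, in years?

1.38

With flow normal to the layers, continuity requires the same specific discharge q through every layer.
Σ(b_i/K_i) = 12.8/0.0155 + 1.66/0.549 = 828.8 d.
q = Δh / Σ(b_i/K_i) = 4.38 / 828.8 = 0.005285 m/day.
In each layer the seepage velocity is v_i = q/n_i, so the layer transit time is t_i = b_i·n_i / q:
  layer 1 (silt): t_1 = 12.8 × 0.18 / 0.005285 = 436.0 d
  layer 2 (silty sand): t_2 = 1.66 × 0.22 / 0.005285 = 69.11 d
Total t = Σ t_i = 505.1 days = 1.383 years.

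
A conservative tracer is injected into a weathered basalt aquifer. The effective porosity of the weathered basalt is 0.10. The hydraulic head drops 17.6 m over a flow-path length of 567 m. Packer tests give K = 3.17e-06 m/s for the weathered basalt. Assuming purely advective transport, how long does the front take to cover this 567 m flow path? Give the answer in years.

18.3

Convert K: 3.17e-06 m/s × 86400 = 0.2739 m/day.
Hydraulic gradient i = Δh / L = 17.6 / 567 = 0.03104.
Darcy flux q = K · i = 0.2739 × 0.03104 = 0.008502 m/day.
Seepage velocity v = q / n_e = 0.008502 / 0.10 = 0.08502 m/day.
Travel time t = L / v = 567 / 0.08502 = 6669 days = 18.26 years.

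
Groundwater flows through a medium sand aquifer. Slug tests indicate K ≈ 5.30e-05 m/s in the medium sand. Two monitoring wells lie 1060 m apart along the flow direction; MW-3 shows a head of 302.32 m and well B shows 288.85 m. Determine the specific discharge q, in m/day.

0.0582

Convert K: 5.30e-05 m/s × 86400 = 4.579 m/day.
Hydraulic gradient i = (302.32 − 288.85) / 1060 = 13.47 / 1060 = 0.01271.
Specific discharge q = K · i = 4.579 × 0.01271 = 0.05819 m/day.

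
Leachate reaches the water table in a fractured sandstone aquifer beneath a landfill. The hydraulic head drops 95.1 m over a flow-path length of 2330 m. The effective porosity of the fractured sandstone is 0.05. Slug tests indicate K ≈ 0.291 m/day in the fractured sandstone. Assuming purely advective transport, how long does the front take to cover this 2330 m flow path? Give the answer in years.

26.9

Hydraulic gradient i = Δh / L = 95.1 / 2330 = 0.04082.
Darcy flux q = K · i = 0.2910 × 0.04082 = 0.01188 m/day.
Seepage velocity v = q / n_e = 0.01188 / 0.05 = 0.2375 m/day.
Travel time t = L / v = 2330 / 0.2375 = 9809 days = 26.85 years.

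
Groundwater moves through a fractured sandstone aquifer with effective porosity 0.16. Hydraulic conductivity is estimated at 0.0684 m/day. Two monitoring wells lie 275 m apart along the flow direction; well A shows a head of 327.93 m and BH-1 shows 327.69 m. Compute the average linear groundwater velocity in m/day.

0.000373

Hydraulic gradient i = (327.93 − 327.69) / 275 = 0.24 / 275 = 0.0008727.
Darcy flux q = K · i = 0.06840 × 0.0008727 = 5.969e-05 m/day.
Seepage velocity v = q / n_e = 5.969e-05 / 0.16 = 0.0003731 m/day.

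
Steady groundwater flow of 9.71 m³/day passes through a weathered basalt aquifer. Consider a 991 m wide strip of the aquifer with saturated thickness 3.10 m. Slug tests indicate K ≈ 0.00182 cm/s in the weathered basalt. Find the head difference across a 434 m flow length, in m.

0.872

Convert K: 0.00182 cm/s × 864 = 1.572 m/day.
Cross-sectional area A = 991 × 3.10 = 3072 m².
From Q = K·A·i, i = Q / (K·A) = 9.71 / (1.572 × 3072) = 0.002010.
Head loss Δh = i · L = 0.002010 × 434 = 0.8723 m.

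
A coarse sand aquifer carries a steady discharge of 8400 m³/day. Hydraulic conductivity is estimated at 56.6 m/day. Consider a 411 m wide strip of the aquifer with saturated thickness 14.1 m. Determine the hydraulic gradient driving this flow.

Cross-sectional area A = 411 × 14.1 = 5795 m².
From Q = K·A·i, i = Q / (K·A) = 8400 / (56.60 × 5795) = 0.02561.

0.0256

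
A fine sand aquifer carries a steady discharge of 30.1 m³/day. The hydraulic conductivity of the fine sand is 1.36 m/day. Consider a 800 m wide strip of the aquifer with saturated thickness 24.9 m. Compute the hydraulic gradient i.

Cross-sectional area A = 800 × 24.9 = 19920 m².
From Q = K·A·i, i = Q / (K·A) = 30.1 / (1.360 × 19920) = 0.001111.

0.00111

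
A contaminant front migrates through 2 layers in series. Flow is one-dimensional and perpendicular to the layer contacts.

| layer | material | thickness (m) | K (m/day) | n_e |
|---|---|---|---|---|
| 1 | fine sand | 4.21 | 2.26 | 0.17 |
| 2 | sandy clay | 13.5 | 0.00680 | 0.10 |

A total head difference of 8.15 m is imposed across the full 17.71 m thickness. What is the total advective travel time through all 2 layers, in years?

1.38

With flow normal to the layers, continuity requires the same specific discharge q through every layer.
Σ(b_i/K_i) = 4.21/2.26 + 13.5/0.00680 = 1987 d.
q = Δh / Σ(b_i/K_i) = 8.15 / 1987 = 0.004101 m/day.
In each layer the seepage velocity is v_i = q/n_i, so the layer transit time is t_i = b_i·n_i / q:
  layer 1 (fine sand): t_1 = 4.21 × 0.17 / 0.004101 = 174.5 d
  layer 2 (sandy clay): t_2 = 13.5 × 0.10 / 0.004101 = 329.2 d
Total t = Σ t_i = 503.7 days = 1.379 years.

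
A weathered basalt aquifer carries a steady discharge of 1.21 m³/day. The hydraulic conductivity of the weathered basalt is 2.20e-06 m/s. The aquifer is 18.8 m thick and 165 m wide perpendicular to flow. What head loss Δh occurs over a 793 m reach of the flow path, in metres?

Convert K: 2.20e-06 m/s × 86400 = 0.1901 m/day.
Cross-sectional area A = 165 × 18.8 = 3102 m².
From Q = K·A·i, i = Q / (K·A) = 1.21 / (0.1901 × 3102) = 0.002052.
Head loss Δh = i · L = 0.002052 × 793 = 1.627 m.

1.63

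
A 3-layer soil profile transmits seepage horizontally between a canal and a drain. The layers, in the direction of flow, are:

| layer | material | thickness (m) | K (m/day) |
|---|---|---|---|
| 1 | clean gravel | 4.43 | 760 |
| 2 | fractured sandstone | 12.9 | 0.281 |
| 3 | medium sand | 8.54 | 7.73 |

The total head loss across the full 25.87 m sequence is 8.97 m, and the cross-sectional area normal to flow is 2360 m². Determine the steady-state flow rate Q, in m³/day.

450

Flow is perpendicular to layering, so the layers act in series and the equivalent K is the thickness-weighted harmonic mean.
Total thickness L = 4.43 + 12.9 + 8.54 = 25.87 m.
Σ(b_i/K_i) = 4.43/760 + 12.9/0.281 + 8.54/7.73 = 47.02 d.
K_eq = L / Σ(b_i/K_i) = 25.87 / 47.02 = 0.5502 m/day.
Q = K_eq · A · (Δh/L) = 0.5502 × 2360 × (8.97/25.87) = 450.2 m³/day.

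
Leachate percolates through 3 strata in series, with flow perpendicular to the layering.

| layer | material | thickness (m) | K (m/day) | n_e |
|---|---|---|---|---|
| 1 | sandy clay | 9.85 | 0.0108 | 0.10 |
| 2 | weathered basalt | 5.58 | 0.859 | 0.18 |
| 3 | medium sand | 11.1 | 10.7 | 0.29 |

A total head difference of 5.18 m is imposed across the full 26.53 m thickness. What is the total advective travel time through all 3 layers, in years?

2.53

With flow normal to the layers, continuity requires the same specific discharge q through every layer.
Σ(b_i/K_i) = 9.85/0.0108 + 5.58/0.859 + 11.1/10.7 = 919.6 d.
q = Δh / Σ(b_i/K_i) = 5.18 / 919.6 = 0.005633 m/day.
In each layer the seepage velocity is v_i = q/n_i, so the layer transit time is t_i = b_i·n_i / q:
  layer 1 (sandy clay): t_1 = 9.85 × 0.10 / 0.005633 = 174.9 d
  layer 2 (weathered basalt): t_2 = 5.58 × 0.18 / 0.005633 = 178.3 d
  layer 3 (medium sand): t_3 = 11.1 × 0.29 / 0.005633 = 571.4 d
Total t = Σ t_i = 924.6 days = 2.531 years.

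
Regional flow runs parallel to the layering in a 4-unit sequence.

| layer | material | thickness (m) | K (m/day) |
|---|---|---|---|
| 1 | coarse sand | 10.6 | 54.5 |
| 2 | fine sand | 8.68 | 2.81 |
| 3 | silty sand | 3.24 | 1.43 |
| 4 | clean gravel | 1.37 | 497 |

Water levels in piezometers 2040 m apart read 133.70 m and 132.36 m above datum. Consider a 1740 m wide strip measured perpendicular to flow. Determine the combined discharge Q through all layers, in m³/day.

1470

Flow is parallel to layering, so each bed carries its own Darcy discharge and the transmissivities add.
Σ(K_i·b_i) = 54.5×10.6 + 2.81×8.68 + 1.43×3.24 + 497×1.37 = 1288 m²/day.
Hydraulic gradient i = (133.70 − 132.36) / 2040 = 1.34 / 2040 = 0.0006569.
Q = Σ(K_i·b_i) · W · i = 1288 × 1740 × 0.0006569 = 1472 m³/day.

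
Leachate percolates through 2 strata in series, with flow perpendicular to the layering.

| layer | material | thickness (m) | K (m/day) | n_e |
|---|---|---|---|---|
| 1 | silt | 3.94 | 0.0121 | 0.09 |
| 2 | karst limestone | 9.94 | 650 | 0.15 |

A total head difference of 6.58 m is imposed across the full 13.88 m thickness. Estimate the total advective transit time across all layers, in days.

With flow normal to the layers, continuity requires the same specific discharge q through every layer.
Σ(b_i/K_i) = 3.94/0.0121 + 9.94/650 = 325.6 d.
q = Δh / Σ(b_i/K_i) = 6.58 / 325.6 = 0.02021 m/day.
In each layer the seepage velocity is v_i = q/n_i, so the layer transit time is t_i = b_i·n_i / q:
  layer 1 (silt): t_1 = 3.94 × 0.09 / 0.02021 = 17.55 d
  layer 2 (karst limestone): t_2 = 9.94 × 0.15 / 0.02021 = 73.79 d
Total t = Σ t_i = 91.34 days.

91.3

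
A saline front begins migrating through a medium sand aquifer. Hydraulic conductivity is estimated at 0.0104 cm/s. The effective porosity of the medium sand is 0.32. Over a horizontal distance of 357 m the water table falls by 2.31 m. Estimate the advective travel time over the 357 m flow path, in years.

5.38

Convert K: 0.0104 cm/s × 864 = 8.986 m/day.
Hydraulic gradient i = Δh / L = 2.31 / 357 = 0.006471.
Darcy flux q = K · i = 8.986 × 0.006471 = 0.05814 m/day.
Seepage velocity v = q / n_e = 0.05814 / 0.32 = 0.1817 m/day.
Travel time t = L / v = 357 / 0.1817 = 1965 days = 5.379 years.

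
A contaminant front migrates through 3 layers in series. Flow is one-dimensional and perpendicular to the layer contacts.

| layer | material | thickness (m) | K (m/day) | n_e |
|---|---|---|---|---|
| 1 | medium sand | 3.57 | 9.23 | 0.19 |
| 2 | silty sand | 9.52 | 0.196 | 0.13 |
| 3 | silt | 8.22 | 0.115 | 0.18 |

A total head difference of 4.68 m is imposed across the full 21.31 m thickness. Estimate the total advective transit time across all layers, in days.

87.4

With flow normal to the layers, continuity requires the same specific discharge q through every layer.
Σ(b_i/K_i) = 3.57/9.23 + 9.52/0.196 + 8.22/0.115 = 120.4 d.
q = Δh / Σ(b_i/K_i) = 4.68 / 120.4 = 0.03886 m/day.
In each layer the seepage velocity is v_i = q/n_i, so the layer transit time is t_i = b_i·n_i / q:
  layer 1 (medium sand): t_1 = 3.57 × 0.19 / 0.03886 = 17.46 d
  layer 2 (silty sand): t_2 = 9.52 × 0.13 / 0.03886 = 31.85 d
  layer 3 (silt): t_3 = 8.22 × 0.18 / 0.03886 = 38.08 d
Total t = Σ t_i = 87.38 days.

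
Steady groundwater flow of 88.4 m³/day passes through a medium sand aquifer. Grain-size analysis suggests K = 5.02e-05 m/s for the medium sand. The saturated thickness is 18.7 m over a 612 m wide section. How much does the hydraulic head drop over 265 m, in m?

Convert K: 5.02e-05 m/s × 86400 = 4.337 m/day.
Cross-sectional area A = 612 × 18.7 = 11444 m².
From Q = K·A·i, i = Q / (K·A) = 88.4 / (4.337 × 11444) = 0.001781.
Head loss Δh = i · L = 0.001781 × 265 = 0.4719 m.

0.472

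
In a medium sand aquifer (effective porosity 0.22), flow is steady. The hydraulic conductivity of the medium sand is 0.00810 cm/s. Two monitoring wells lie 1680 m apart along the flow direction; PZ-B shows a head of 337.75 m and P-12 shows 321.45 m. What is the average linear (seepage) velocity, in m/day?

0.309

Convert K: 0.00810 cm/s × 864 = 6.998 m/day.
Hydraulic gradient i = (337.75 − 321.45) / 1680 = 16.3 / 1680 = 0.009702.
Darcy flux q = K · i = 6.998 × 0.009702 = 0.06790 m/day.
Seepage velocity v = q / n_e = 0.06790 / 0.22 = 0.3086 m/day.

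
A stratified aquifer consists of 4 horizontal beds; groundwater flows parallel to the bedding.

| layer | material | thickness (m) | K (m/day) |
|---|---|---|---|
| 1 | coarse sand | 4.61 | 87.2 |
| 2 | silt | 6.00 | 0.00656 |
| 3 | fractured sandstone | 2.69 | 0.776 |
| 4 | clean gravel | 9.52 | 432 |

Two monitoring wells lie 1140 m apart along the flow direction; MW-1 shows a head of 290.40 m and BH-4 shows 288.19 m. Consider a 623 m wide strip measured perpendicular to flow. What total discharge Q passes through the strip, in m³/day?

5460

Flow is parallel to layering, so each bed carries its own Darcy discharge and the transmissivities add.
Σ(K_i·b_i) = 87.2×4.61 + 0.00656×6.00 + 0.776×2.69 + 432×9.52 = 4517 m²/day.
Hydraulic gradient i = (290.40 − 288.19) / 1140 = 2.21 / 1140 = 0.001939.
Q = Σ(K_i·b_i) · W · i = 4517 × 623 × 0.001939 = 5455 m³/day.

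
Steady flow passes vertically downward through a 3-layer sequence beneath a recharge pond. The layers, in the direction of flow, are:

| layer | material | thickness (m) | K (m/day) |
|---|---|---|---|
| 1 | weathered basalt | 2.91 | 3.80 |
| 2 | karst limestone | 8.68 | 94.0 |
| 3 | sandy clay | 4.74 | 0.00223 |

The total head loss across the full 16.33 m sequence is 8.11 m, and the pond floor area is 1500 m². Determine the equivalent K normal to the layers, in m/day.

0.00768

Flow is perpendicular to layering, so the layers act in series and the equivalent K is the thickness-weighted harmonic mean.
Total thickness L = 2.91 + 8.68 + 4.74 = 16.33 m.
Σ(b_i/K_i) = 2.91/3.80 + 8.68/94.0 + 4.74/0.00223 = 2126 d.
K_eq = L / Σ(b_i/K_i) = 16.33 / 2126 = 0.007680 m/day.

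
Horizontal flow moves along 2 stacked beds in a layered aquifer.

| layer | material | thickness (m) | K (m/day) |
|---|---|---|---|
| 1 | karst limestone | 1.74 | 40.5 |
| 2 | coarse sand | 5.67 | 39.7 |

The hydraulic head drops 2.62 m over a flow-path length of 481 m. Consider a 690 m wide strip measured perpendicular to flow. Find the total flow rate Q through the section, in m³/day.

Flow is parallel to layering, so each bed carries its own Darcy discharge and the transmissivities add.
Σ(K_i·b_i) = 40.5×1.74 + 39.7×5.67 = 295.6 m²/day.
Hydraulic gradient i = Δh / L = 2.62 / 481 = 0.005447.
Q = Σ(K_i·b_i) · W · i = 295.6 × 690 × 0.005447 = 1111 m³/day.

1110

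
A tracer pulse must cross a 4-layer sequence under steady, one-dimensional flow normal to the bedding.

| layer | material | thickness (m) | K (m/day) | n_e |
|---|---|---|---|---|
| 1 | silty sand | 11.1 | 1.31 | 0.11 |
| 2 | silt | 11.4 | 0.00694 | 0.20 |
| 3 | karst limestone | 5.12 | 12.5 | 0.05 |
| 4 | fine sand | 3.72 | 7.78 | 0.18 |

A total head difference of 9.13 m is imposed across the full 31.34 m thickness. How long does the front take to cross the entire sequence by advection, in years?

2.19

With flow normal to the layers, continuity requires the same specific discharge q through every layer.
Σ(b_i/K_i) = 11.1/1.31 + 11.4/0.00694 + 5.12/12.5 + 3.72/7.78 = 1652 d.
q = Δh / Σ(b_i/K_i) = 9.13 / 1652 = 0.005527 m/day.
In each layer the seepage velocity is v_i = q/n_i, so the layer transit time is t_i = b_i·n_i / q:
  layer 1 (silty sand): t_1 = 11.1 × 0.11 / 0.005527 = 220.9 d
  layer 2 (silt): t_2 = 11.4 × 0.20 / 0.005527 = 412.6 d
  layer 3 (karst limestone): t_3 = 5.12 × 0.05 / 0.005527 = 46.32 d
  layer 4 (fine sand): t_4 = 3.72 × 0.18 / 0.005527 = 121.2 d
Total t = Σ t_i = 801.0 days = 2.193 years.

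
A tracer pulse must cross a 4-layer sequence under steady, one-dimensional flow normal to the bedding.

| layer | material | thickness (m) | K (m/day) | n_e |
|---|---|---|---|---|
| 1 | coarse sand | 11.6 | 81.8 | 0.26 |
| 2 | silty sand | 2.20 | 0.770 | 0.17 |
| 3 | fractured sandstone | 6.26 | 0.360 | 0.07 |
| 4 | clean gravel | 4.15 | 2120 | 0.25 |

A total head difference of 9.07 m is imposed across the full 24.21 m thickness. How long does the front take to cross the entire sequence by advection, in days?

With flow normal to the layers, continuity requires the same specific discharge q through every layer.
Σ(b_i/K_i) = 11.6/81.8 + 2.20/0.770 + 6.26/0.360 + 4.15/2120 = 20.39 d.
q = Δh / Σ(b_i/K_i) = 9.07 / 20.39 = 0.4448 m/day.
In each layer the seepage velocity is v_i = q/n_i, so the layer transit time is t_i = b_i·n_i / q:
  layer 1 (coarse sand): t_1 = 11.6 × 0.26 / 0.4448 = 6.780 d
  layer 2 (silty sand): t_2 = 2.20 × 0.17 / 0.4448 = 0.8408 d
  layer 3 (fractured sandstone): t_3 = 6.26 × 0.07 / 0.4448 = 0.9851 d
  layer 4 (clean gravel): t_4 = 4.15 × 0.25 / 0.4448 = 2.332 d
Total t = Σ t_i = 10.94 days.

10.9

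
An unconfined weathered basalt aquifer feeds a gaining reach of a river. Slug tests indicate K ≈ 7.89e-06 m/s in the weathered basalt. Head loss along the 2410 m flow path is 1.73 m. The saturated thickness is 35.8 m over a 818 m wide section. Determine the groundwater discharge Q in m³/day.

Convert K: 7.89e-06 m/s × 86400 = 0.6817 m/day.
Cross-sectional area A = 818 × 35.8 = 29284 m².
Hydraulic gradient i = Δh / L = 1.73 / 2410 = 0.0007178.
Darcy's law: Q = K · A · i = 0.6817 × 29284 × 0.0007178 = 14.33 m³/day.

14.3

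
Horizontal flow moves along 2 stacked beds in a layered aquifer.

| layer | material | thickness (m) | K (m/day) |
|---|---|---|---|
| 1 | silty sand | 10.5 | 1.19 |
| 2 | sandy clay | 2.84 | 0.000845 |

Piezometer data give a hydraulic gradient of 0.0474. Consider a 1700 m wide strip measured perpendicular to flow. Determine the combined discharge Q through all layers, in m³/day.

1010

Flow is parallel to layering, so each bed carries its own Darcy discharge and the transmissivities add.
Σ(K_i·b_i) = 1.19×10.5 + 0.000845×2.84 = 12.50 m²/day.
Hydraulic gradient i = 0.0474.
Q = Σ(K_i·b_i) · W · i = 12.50 × 1700 × 0.04740 = 1007 m³/day.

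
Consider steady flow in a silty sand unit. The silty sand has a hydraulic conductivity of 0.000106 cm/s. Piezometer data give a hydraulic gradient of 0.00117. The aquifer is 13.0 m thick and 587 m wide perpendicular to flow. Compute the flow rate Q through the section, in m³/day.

Convert K: 0.000106 cm/s × 864 = 0.09158 m/day.
Cross-sectional area A = 587 × 13.0 = 7631 m².
Hydraulic gradient i = 0.00117.
Darcy's law: Q = K · A · i = 0.09158 × 7631 × 0.001170 = 0.8177 m³/day.

0.818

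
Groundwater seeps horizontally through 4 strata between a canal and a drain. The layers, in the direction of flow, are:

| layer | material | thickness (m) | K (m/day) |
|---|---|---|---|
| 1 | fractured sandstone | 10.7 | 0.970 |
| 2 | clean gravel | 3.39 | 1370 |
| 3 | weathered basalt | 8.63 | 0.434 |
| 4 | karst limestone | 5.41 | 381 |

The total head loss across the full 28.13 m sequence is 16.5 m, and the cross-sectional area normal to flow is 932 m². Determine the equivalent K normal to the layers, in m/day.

0.909

Flow is perpendicular to layering, so the layers act in series and the equivalent K is the thickness-weighted harmonic mean.
Total thickness L = 10.7 + 3.39 + 8.63 + 5.41 = 28.13 m.
Σ(b_i/K_i) = 10.7/0.970 + 3.39/1370 + 8.63/0.434 + 5.41/381 = 30.93 d.
K_eq = L / Σ(b_i/K_i) = 28.13 / 30.93 = 0.9094 m/day.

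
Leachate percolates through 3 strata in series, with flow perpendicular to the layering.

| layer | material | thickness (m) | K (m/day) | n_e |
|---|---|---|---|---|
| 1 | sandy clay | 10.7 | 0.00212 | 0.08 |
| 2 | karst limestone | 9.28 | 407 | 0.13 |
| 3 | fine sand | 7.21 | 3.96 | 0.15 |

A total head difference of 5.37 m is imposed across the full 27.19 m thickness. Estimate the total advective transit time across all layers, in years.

With flow normal to the layers, continuity requires the same specific discharge q through every layer.
Σ(b_i/K_i) = 10.7/0.00212 + 9.28/407 + 7.21/3.96 = 5049 d.
q = Δh / Σ(b_i/K_i) = 5.37 / 5049 = 0.001064 m/day.
In each layer the seepage velocity is v_i = q/n_i, so the layer transit time is t_i = b_i·n_i / q:
  layer 1 (sandy clay): t_1 = 10.7 × 0.08 / 0.001064 = 804.8 d
  layer 2 (karst limestone): t_2 = 9.28 × 0.13 / 0.001064 = 1134 d
  layer 3 (fine sand): t_3 = 7.21 × 0.15 / 0.001064 = 1017 d
Total t = Σ t_i = 2956 days = 8.093 years.

8.09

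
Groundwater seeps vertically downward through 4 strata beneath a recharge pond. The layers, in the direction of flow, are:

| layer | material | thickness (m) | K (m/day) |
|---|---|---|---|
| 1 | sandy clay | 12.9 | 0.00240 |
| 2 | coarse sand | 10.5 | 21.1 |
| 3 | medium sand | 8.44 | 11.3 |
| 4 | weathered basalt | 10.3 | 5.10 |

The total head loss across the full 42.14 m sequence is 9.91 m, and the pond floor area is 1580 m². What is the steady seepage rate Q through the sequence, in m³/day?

2.91

Flow is perpendicular to layering, so the layers act in series and the equivalent K is the thickness-weighted harmonic mean.
Total thickness L = 12.9 + 10.5 + 8.44 + 10.3 = 42.14 m.
Σ(b_i/K_i) = 12.9/0.00240 + 10.5/21.1 + 8.44/11.3 + 10.3/5.10 = 5378 d.
K_eq = L / Σ(b_i/K_i) = 42.14 / 5378 = 0.007835 m/day.
Q = K_eq · A · (Δh/L) = 0.007835 × 1580 × (9.91/42.14) = 2.911 m³/day.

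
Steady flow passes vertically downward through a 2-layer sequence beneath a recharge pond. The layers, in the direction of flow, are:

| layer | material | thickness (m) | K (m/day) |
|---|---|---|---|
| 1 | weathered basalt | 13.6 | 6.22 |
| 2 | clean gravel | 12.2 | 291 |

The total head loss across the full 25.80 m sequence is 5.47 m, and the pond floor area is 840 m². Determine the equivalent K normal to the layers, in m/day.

11.6

Flow is perpendicular to layering, so the layers act in series and the equivalent K is the thickness-weighted harmonic mean.
Total thickness L = 13.6 + 12.2 = 25.80 m.
Σ(b_i/K_i) = 13.6/6.22 + 12.2/291 = 2.228 d.
K_eq = L / Σ(b_i/K_i) = 25.80 / 2.228 = 11.58 m/day.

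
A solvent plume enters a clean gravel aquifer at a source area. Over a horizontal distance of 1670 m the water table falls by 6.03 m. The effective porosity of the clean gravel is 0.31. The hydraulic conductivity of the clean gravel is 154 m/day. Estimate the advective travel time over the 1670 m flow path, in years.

2.55

Hydraulic gradient i = Δh / L = 6.03 / 1670 = 0.003611.
Darcy flux q = K · i = 154.0 × 0.003611 = 0.5561 m/day.
Seepage velocity v = q / n_e = 0.5561 / 0.31 = 1.794 m/day.
Travel time t = L / v = 1670 / 1.794 = 931.0 days = 2.549 years.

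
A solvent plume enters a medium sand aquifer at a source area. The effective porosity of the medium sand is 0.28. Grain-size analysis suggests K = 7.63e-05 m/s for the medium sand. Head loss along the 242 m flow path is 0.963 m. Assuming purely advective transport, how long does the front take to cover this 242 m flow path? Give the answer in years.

7.07

Convert K: 7.63e-05 m/s × 86400 = 6.592 m/day.
Hydraulic gradient i = Δh / L = 0.963 / 242 = 0.003979.
Darcy flux q = K · i = 6.592 × 0.003979 = 0.02623 m/day.
Seepage velocity v = q / n_e = 0.02623 / 0.28 = 0.09369 m/day.
Travel time t = L / v = 242 / 0.09369 = 2583 days = 7.072 years.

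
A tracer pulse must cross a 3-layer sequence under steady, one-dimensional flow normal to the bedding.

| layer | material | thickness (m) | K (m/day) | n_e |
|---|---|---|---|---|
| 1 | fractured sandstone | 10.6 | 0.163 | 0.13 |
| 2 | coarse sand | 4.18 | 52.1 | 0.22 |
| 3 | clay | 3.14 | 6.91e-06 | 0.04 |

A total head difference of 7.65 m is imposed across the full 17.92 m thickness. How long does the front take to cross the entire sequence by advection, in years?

With flow normal to the layers, continuity requires the same specific discharge q through every layer.
Σ(b_i/K_i) = 10.6/0.163 + 4.18/52.1 + 3.14/6.91e-06 = 4.545e+05 d.
q = Δh / Σ(b_i/K_i) = 7.65 / 4.545e+05 = 1.683e-05 m/day.
In each layer the seepage velocity is v_i = q/n_i, so the layer transit time is t_i = b_i·n_i / q:
  layer 1 (fractured sandstone): t_1 = 10.6 × 0.13 / 1.683e-05 = 81866 d
  layer 2 (coarse sand): t_2 = 4.18 × 0.22 / 1.683e-05 = 54633 d
  layer 3 (clay): t_3 = 3.14 × 0.04 / 1.683e-05 = 7462 d
Total t = Σ t_i = 1.440e+05 days = 394.1 years.

394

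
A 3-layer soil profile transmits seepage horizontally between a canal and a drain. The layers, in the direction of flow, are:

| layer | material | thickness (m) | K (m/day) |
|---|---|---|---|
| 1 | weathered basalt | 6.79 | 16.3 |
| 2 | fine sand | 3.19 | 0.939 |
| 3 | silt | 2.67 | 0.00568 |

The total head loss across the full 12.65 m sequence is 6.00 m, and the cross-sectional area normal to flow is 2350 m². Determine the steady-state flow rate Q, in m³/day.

29.8

Flow is perpendicular to layering, so the layers act in series and the equivalent K is the thickness-weighted harmonic mean.
Total thickness L = 6.79 + 3.19 + 2.67 = 12.65 m.
Σ(b_i/K_i) = 6.79/16.3 + 3.19/0.939 + 2.67/0.00568 = 473.9 d.
K_eq = L / Σ(b_i/K_i) = 12.65 / 473.9 = 0.02669 m/day.
Q = K_eq · A · (Δh/L) = 0.02669 × 2350 × (6.00/12.65) = 29.75 m³/day.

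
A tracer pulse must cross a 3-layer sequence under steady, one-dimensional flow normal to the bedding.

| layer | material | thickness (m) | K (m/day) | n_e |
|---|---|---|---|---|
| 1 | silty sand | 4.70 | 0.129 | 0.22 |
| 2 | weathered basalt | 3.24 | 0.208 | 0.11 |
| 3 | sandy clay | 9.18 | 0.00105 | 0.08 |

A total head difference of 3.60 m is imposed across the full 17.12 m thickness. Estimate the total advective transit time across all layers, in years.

14.2

With flow normal to the layers, continuity requires the same specific discharge q through every layer.
Σ(b_i/K_i) = 4.70/0.129 + 3.24/0.208 + 9.18/0.00105 = 8795 d.
q = Δh / Σ(b_i/K_i) = 3.60 / 8795 = 0.0004093 m/day.
In each layer the seepage velocity is v_i = q/n_i, so the layer transit time is t_i = b_i·n_i / q:
  layer 1 (silty sand): t_1 = 4.70 × 0.22 / 0.0004093 = 2526 d
  layer 2 (weathered basalt): t_2 = 3.24 × 0.11 / 0.0004093 = 870.7 d
  layer 3 (sandy clay): t_3 = 9.18 × 0.08 / 0.0004093 = 1794 d
Total t = Σ t_i = 5191 days = 14.21 years.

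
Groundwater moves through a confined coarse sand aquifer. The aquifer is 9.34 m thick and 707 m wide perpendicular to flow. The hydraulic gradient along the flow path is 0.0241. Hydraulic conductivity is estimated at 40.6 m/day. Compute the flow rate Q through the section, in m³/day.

6460

Cross-sectional area A = 707 × 9.34 = 6603 m².
Hydraulic gradient i = 0.0241.
Darcy's law: Q = K · A · i = 40.60 × 6603 × 0.02410 = 6461 m³/day.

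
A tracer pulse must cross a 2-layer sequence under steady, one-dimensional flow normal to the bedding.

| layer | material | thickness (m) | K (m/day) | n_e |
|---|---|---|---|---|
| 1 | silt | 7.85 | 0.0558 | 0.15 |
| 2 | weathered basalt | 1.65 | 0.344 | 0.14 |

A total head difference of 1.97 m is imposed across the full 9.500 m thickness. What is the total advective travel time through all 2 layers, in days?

104

With flow normal to the layers, continuity requires the same specific discharge q through every layer.
Σ(b_i/K_i) = 7.85/0.0558 + 1.65/0.344 = 145.5 d.
q = Δh / Σ(b_i/K_i) = 1.97 / 145.5 = 0.01354 m/day.
In each layer the seepage velocity is v_i = q/n_i, so the layer transit time is t_i = b_i·n_i / q:
  layer 1 (silt): t_1 = 7.85 × 0.15 / 0.01354 = 86.95 d
  layer 2 (weathered basalt): t_2 = 1.65 × 0.14 / 0.01354 = 17.06 d
Total t = Σ t_i = 104.0 days.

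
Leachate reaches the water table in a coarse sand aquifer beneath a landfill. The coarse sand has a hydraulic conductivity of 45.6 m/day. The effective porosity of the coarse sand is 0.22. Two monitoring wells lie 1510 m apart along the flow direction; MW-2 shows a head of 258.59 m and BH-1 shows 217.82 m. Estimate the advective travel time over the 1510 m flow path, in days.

Hydraulic gradient i = (258.59 − 217.82) / 1510 = 40.77 / 1510 = 0.02700.
Darcy flux q = K · i = 45.60 × 0.02700 = 1.231 m/day.
Seepage velocity v = q / n_e = 1.231 / 0.22 = 5.596 m/day.
Travel time t = L / v = 1510 / 5.596 = 269.8 days.

270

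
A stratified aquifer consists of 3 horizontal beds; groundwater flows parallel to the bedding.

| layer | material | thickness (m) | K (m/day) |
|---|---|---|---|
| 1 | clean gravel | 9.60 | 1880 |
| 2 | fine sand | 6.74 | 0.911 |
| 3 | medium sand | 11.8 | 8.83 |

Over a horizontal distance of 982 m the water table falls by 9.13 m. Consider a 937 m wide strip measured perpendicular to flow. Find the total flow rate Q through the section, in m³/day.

158000

Flow is parallel to layering, so each bed carries its own Darcy discharge and the transmissivities add.
Σ(K_i·b_i) = 1880×9.60 + 0.911×6.74 + 8.83×11.8 = 18158 m²/day.
Hydraulic gradient i = Δh / L = 9.13 / 982 = 0.009297.
Q = Σ(K_i·b_i) · W · i = 18158 × 937 × 0.009297 = 1.582e+05 m³/day.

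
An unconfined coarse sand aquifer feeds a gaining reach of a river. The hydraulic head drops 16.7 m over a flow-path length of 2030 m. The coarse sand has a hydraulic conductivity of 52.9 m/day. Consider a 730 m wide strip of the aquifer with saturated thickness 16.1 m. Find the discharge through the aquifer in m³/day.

Cross-sectional area A = 730 × 16.1 = 11753 m².
Hydraulic gradient i = Δh / L = 16.7 / 2030 = 0.008227.
Darcy's law: Q = K · A · i = 52.90 × 11753 × 0.008227 = 5115 m³/day.

5110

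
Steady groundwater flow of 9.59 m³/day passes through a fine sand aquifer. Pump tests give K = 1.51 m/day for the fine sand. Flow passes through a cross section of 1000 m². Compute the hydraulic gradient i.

From Q = K·A·i, i = Q / (K·A) = 9.59 / (1.510 × 1000) = 0.006351.

0.00635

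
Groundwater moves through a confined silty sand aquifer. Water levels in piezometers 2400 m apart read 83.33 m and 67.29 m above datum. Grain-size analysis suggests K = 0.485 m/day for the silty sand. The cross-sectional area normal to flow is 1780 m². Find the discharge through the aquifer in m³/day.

5.77

Hydraulic gradient i = (83.33 − 67.29) / 2400 = 16.04 / 2400 = 0.006683.
Darcy's law: Q = K · A · i = 0.4850 × 1780 × 0.006683 = 5.770 m³/day.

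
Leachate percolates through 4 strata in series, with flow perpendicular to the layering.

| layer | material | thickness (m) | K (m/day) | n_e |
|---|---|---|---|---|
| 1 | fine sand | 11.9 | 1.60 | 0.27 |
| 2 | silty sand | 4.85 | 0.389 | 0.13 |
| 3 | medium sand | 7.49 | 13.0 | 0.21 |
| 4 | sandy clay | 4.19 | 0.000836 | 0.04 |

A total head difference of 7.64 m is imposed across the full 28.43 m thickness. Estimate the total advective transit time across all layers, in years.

10.1

With flow normal to the layers, continuity requires the same specific discharge q through every layer.
Σ(b_i/K_i) = 11.9/1.60 + 4.85/0.389 + 7.49/13.0 + 4.19/0.000836 = 5032 d.
q = Δh / Σ(b_i/K_i) = 7.64 / 5032 = 0.001518 m/day.
In each layer the seepage velocity is v_i = q/n_i, so the layer transit time is t_i = b_i·n_i / q:
  layer 1 (fine sand): t_1 = 11.9 × 0.27 / 0.001518 = 2116 d
  layer 2 (silty sand): t_2 = 4.85 × 0.13 / 0.001518 = 415.3 d
  layer 3 (medium sand): t_3 = 7.49 × 0.21 / 0.001518 = 1036 d
  layer 4 (sandy clay): t_4 = 4.19 × 0.04 / 0.001518 = 110.4 d
Total t = Σ t_i = 3678 days = 10.07 years.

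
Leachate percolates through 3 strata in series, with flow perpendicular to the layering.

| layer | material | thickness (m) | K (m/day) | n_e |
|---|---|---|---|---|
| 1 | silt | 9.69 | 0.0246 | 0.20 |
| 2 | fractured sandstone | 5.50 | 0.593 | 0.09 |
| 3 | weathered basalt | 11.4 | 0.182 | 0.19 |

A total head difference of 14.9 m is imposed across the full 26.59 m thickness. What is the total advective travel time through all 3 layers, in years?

0.394

With flow normal to the layers, continuity requires the same specific discharge q through every layer.
Σ(b_i/K_i) = 9.69/0.0246 + 5.50/0.593 + 11.4/0.182 = 465.8 d.
q = Δh / Σ(b_i/K_i) = 14.9 / 465.8 = 0.03199 m/day.
In each layer the seepage velocity is v_i = q/n_i, so the layer transit time is t_i = b_i·n_i / q:
  layer 1 (silt): t_1 = 9.69 × 0.20 / 0.03199 = 60.59 d
  layer 2 (fractured sandstone): t_2 = 5.50 × 0.09 / 0.03199 = 15.48 d
  layer 3 (weathered basalt): t_3 = 11.4 × 0.19 / 0.03199 = 67.72 d
Total t = Σ t_i = 143.8 days = 0.3936 years.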